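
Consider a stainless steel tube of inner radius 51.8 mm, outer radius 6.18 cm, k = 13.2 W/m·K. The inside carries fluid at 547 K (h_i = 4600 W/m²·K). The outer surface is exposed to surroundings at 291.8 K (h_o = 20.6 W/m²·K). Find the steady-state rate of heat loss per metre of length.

Q' = 2000 W/m

Treat each layer as a resistance in series:
  R'_conv,in = 1/(2πr h) = 1/(2π·0.0518·4600) = 6.679×10^-4 m·K/W
  R'_stainless steel = ln(0.0618/0.0518)/(2πk) = 0.1765/(2π·13.2) = 0.002128 m·K/W
  R'_conv,out = 1/(2πr h) = 1/(2π·0.0618·20.6) = 0.1250 m·K/W
ΣR = 6.679×10^-4 + 0.002128 + 0.1250 = 0.1278 m·K/W
Q' = ΔT/ΣR = (547 K − 291.8 K)/0.1278 = 2000 W/m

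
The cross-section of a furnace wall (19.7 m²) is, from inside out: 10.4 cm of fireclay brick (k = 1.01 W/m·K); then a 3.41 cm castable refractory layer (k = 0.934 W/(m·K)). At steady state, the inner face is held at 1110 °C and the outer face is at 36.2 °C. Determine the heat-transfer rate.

Resistance network (inner→outer):
  R_fireclay brick = L/(kA) = 0.104/(1.01·19.7) = 0.005227 K/W
  R_castable refractory = L/(kA) = 0.0341/(0.934·19.7) = 0.001853 K/W
ΣR = 0.005227 + 0.001853 = 0.007080 K/W
Q = ΔT/ΣR = (1110 °C − 36.2 °C)/0.007080 = 1.52×10^5 W

Q = 152 kW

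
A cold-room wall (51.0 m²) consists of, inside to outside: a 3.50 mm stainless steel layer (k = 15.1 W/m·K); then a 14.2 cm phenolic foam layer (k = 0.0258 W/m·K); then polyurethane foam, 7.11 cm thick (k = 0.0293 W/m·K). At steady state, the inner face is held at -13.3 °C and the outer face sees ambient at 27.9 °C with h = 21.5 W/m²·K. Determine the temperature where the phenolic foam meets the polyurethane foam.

Resistance network (inner→outer):
  R_stainless steel = L/(kA) = 0.00350/(15.1·51.0) = 4.545×10^-6 K/W
  R_phenolic foam = L/(kA) = 0.142/(0.0258·51.0) = 0.1079 K/W
  R_polyurethane foam = L/(kA) = 0.0711/(0.0293·51.0) = 0.04758 K/W
  R_conv,out = 1/(hA) = 1/(21.5·51.0) = 9.120×10^-4 K/W
ΣR = 4.545×10^-6 + 0.1079 + 0.04758 + 9.120×10^-4 = 0.1564 K/W
Q = ΔT/ΣR = (-13.3 °C − 27.9 °C)/0.1564 = -263.4 W
From the inner boundary to the phenolic foam/polyurethane foam interface, ΣR_partial = 0.1079 K/W.
T_interface = T_in − Q·ΣR_partial = -13.3 °C − (-263.4)(0.1079) = 15.1 °C

T = 15.1 °C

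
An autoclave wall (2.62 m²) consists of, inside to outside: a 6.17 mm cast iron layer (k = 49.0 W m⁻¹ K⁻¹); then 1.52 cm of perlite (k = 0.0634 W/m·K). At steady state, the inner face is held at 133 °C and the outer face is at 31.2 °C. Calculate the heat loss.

Series thermal resistances, inner to outer:
  R_cast iron = L/(kA) = 0.00617/(49.0·2.62) = 4.806×10^-5 K/W
  R_perlite = L/(kA) = 0.0152/(0.0634·2.62) = 0.09151 K/W
ΣR = 4.806×10^-5 + 0.09151 = 0.09156 K/W
Q = ΔT/ΣR = (133 °C − 31.2 °C)/0.09156 = 1110 W

Q = 1110 W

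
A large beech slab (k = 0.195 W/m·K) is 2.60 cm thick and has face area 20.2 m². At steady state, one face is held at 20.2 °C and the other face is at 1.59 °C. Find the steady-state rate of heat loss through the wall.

Q = 2.82 kW

Q = kA·ΔT/L = 0.195 × 20.2 × |20.2 °C − 1.59 °C| / 0.0260 = 2820 W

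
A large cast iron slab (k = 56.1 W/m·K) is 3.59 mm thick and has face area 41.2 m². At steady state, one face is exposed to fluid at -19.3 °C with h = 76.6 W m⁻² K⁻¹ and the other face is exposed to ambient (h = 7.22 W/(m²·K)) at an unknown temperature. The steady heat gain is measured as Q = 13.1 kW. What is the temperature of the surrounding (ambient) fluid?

T_out = 28.9 °C

Sum the resistances:
  R_conv,in = 1/(hA) = 1/(76.6·41.2) = 3.169×10^-4 K/W
  R_cast iron = L/(kA) = 0.00359/(56.1·41.2) = 1.553×10^-6 K/W
  R_conv,out = 1/(hA) = 1/(7.22·41.2) = 0.003362 K/W
ΣR = 0.003680 K/W
ΔT = Q·ΣR = 13100 × 0.003680 = 48.21 K
Heat flows inward, so T_out = T_in + ΔT = -19.3 + 48.21 = 28.9 °C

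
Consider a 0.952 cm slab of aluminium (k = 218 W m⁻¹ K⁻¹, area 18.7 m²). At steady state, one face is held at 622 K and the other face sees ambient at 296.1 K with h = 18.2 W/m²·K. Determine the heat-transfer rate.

Q = 1.11×10^5 W

Series thermal resistances, inner to outer:
  R_aluminium = L/(kA) = 0.00952/(218·18.7) = 2.335×10^-6 K/W
  R_conv,out = 1/(hA) = 1/(18.2·18.7) = 0.002938 K/W
ΣR = 2.335×10^-6 + 0.002938 = 0.002940 K/W
Q = ΔT/ΣR = (622 K − 296.1 K)/0.002940 = 1.11×10^5 W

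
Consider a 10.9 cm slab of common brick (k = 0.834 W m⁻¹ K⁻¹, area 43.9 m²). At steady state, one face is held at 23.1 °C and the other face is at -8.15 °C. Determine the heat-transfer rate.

Q = 10.5 kW

Q = kA·ΔT/L = 0.834 × 43.9 × |23.1 °C − -8.15 °C| / 0.109 = 10500 W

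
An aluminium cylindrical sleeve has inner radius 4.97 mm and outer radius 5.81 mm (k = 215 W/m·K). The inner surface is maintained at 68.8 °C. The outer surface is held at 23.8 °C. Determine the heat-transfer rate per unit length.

Q' = 389 kW/m

Q' = 2πk·ΔT/ln(r₂/r₁) = 2π × 215 × 45 / ln(0.00581/0.00497) = 3.89×10^5 W/m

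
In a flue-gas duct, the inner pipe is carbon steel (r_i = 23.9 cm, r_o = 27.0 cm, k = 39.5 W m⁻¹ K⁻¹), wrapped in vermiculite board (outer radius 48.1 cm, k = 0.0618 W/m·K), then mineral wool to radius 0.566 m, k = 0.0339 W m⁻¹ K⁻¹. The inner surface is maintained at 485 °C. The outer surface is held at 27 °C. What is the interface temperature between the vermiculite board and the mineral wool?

T = 182 °C

Resistance network (inner→outer):
  R'_carbon steel = ln(0.270/0.239)/(2πk) = 0.1220/(2π·39.5) = 4.914×10^-4 m·K/W
  R'_vermiculite board = ln(0.481/0.270)/(2πk) = 0.5774/(2π·0.0618) = 1.487 m·K/W
  R'_mineral wool = ln(0.566/0.481)/(2πk) = 0.1627/(2π·0.0339) = 0.7640 m·K/W
ΣR = 4.914×10^-4 + 1.487 + 0.7640 = 2.251 m·K/W
Q' = ΔT/ΣR = (485 °C − 27 °C)/2.251 = 203.5 W/m
From the inner boundary to the vermiculite board/mineral wool interface, ΣR_partial = 1.487 m·K/W.
T_interface = T_in − Q'·ΣR_partial = 485 °C − (203.5)(1.487) = 182 °C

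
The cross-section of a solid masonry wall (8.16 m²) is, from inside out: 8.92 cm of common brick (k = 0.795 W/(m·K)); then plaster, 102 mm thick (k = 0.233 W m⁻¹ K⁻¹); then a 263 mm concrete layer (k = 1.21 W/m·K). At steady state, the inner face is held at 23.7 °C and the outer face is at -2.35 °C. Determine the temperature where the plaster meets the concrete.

Resistance network (inner→outer):
  R_common brick = L/(kA) = 0.0892/(0.795·8.16) = 0.01375 K/W
  R_plaster = L/(kA) = 0.102/(0.233·8.16) = 0.05365 K/W
  R_concrete = L/(kA) = 0.263/(1.21·8.16) = 0.02664 K/W
ΣR = 0.01375 + 0.05365 + 0.02664 = 0.09404 K/W
Q = ΔT/ΣR = (23.7 °C − -2.35 °C)/0.09404 = 277.0 W
From the inner boundary to the plaster/concrete interface, ΣR_partial = 0.06740 K/W.
T_interface = T_in − Q·ΣR_partial = 23.7 °C − (277.0)(0.06740) = 5.03 °C

T = 5.03 °C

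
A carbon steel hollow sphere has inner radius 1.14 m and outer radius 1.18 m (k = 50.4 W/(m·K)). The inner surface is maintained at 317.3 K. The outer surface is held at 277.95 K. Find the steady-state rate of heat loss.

Q = 838 kW

Q = 4πk·ΔT/(1/r₁ − 1/r₂) = 4π × 50.4 × 39.35 / (1/1.14 − 1/1.18) = 8.38×10^5 W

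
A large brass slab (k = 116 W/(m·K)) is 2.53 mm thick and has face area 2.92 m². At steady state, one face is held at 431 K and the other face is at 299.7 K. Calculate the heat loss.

Q = 1.76×10^7 W

Q = kA·ΔT/L = 116 × 2.92 × |431 K − 299.7 K| / 0.00253 = 1.76×10^7 W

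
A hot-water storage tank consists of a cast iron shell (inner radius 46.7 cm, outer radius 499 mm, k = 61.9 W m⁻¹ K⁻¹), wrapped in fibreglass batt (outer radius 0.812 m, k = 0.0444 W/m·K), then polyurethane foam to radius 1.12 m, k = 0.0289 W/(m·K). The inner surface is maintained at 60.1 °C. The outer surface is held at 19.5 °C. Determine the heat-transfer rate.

Treat each layer as a resistance in series:
  R_cast iron = (1/0.467 − 1/0.499)/(4πk) = 0.1373/(4π·61.9) = 1.765×10^-4 K/W
  R_fibreglass batt = (1/0.499 − 1/0.812)/(4πk) = 0.7725/(4π·0.0444) = 1.385 K/W
  R_polyurethane foam = (1/0.812 − 1/1.12)/(4πk) = 0.3387/(4π·0.0289) = 0.9325 K/W
ΣR = 1.765×10^-4 + 1.385 + 0.9325 = 2.318 K/W
Q = ΔT/ΣR = (60.1 °C − 19.5 °C)/2.318 = 17.5 W

Q = 17.5 W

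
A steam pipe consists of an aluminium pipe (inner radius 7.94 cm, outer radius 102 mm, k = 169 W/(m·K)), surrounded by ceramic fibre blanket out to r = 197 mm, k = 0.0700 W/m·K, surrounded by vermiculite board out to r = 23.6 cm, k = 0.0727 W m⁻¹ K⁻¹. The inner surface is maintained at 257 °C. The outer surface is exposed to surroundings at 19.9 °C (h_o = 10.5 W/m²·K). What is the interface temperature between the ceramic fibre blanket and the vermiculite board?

T = 75.6 °C

Series thermal resistances, inner to outer:
  R'_aluminium = ln(0.102/0.0794)/(2πk) = 0.2505/(2π·169) = 2.359×10^-4 m·K/W
  R'_ceramic fibre blanket = ln(0.197/0.102)/(2πk) = 0.6582/(2π·0.0700) = 1.497 m·K/W
  R'_vermiculite board = ln(0.236/0.197)/(2πk) = 0.1806/(2π·0.0727) = 0.3954 m·K/W
  R'_conv,out = 1/(2πr h) = 1/(2π·0.236·10.5) = 0.06423 m·K/W
ΣR = 2.359×10^-4 + 1.497 + 0.3954 + 0.06423 = 1.957 m·K/W
Q' = ΔT/ΣR = (257 °C − 19.9 °C)/1.957 = 121.2 W/m
From the inner boundary to the ceramic fibre blanket/vermiculite board interface, ΣR_partial = 1.497 m·K/W.
T_interface = T_in − Q'·ΣR_partial = 257 °C − (121.2)(1.497) = 75.6 °C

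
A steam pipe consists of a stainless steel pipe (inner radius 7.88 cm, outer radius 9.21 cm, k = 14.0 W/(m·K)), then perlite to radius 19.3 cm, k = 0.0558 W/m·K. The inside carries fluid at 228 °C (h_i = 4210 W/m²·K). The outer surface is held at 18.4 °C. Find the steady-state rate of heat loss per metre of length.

Q' = 99.2 W/m

Resistance network (inner→outer):
  R'_conv,in = 1/(2πr h) = 1/(2π·0.0788·4210) = 4.797×10^-4 m·K/W
  R'_stainless steel = ln(0.0921/0.0788)/(2πk) = 0.1560/(2π·14.0) = 0.001773 m·K/W
  R'_perlite = ln(0.193/0.0921)/(2πk) = 0.7398/(2π·0.0558) = 2.110 m·K/W
ΣR = 4.797×10^-4 + 0.001773 + 2.110 = 2.112 m·K/W
Q' = ΔT/ΣR = (228 °C − 18.4 °C)/2.112 = 99.2 W/m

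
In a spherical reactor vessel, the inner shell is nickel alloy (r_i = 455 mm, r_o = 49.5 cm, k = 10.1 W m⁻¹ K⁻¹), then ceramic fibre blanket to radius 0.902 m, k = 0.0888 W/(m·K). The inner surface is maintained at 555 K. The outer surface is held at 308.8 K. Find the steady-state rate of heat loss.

Q = 301 W

Treat each layer as a resistance in series:
  R_nickel alloy = (1/0.455 − 1/0.495)/(4πk) = 0.1776/(4π·10.1) = 0.001399 K/W
  R_ceramic fibre blanket = (1/0.495 − 1/0.902)/(4πk) = 0.9116/(4π·0.0888) = 0.8169 K/W
ΣR = 0.001399 + 0.8169 = 0.8183 K/W
Q = ΔT/ΣR = (555 K − 308.8 K)/0.8183 = 301 W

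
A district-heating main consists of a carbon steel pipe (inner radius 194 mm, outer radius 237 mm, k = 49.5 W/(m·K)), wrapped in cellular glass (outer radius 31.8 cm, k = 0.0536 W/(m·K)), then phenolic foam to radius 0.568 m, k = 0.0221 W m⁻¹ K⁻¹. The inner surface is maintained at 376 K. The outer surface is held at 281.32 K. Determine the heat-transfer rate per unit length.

Q' = 18.7 W/m

Series thermal resistances, inner to outer:
  R'_carbon steel = ln(0.237/0.194)/(2πk) = 0.2002/(2π·49.5) = 6.437×10^-4 m·K/W
  R'_cellular glass = ln(0.318/0.237)/(2πk) = 0.2940/(2π·0.0536) = 0.8730 m·K/W
  R'_phenolic foam = ln(0.568/0.318)/(2πk) = 0.5801/(2π·0.0221) = 4.177 m·K/W
ΣR = 6.437×10^-4 + 0.8730 + 4.177 = 5.051 m·K/W
Q' = ΔT/ΣR = (376 K − 281.32 K)/5.051 = 18.7 W/m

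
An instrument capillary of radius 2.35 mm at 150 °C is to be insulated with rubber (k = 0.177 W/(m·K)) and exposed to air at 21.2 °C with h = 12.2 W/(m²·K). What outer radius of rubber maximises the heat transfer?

r_cr = 1.45 cm

For a cylinder, r_cr = k_ins/h = 0.177/12.2 = 0.0145 m = 1.45 cm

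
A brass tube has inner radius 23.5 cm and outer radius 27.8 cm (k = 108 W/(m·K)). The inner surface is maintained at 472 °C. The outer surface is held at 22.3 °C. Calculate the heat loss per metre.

Q' = 1.82×10^6 W/m

Q' = 2πk·ΔT/ln(r₂/r₁) = 2π × 108 × 449.7 / ln(0.278/0.235) = 1.82×10^6 W/m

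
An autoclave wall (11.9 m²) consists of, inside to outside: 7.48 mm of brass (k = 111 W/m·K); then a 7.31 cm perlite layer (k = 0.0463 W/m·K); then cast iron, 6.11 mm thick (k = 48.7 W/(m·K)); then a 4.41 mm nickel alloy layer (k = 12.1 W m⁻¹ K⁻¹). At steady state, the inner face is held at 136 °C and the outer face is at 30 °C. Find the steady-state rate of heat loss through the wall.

Treat each layer as a resistance in series:
  R_brass = L/(kA) = 0.00748/(111·11.9) = 5.663×10^-6 K/W
  R_perlite = L/(kA) = 0.0731/(0.0463·11.9) = 0.1327 K/W
  R_cast iron = L/(kA) = 0.00611/(48.7·11.9) = 1.054×10^-5 K/W
  R_nickel alloy = L/(kA) = 0.00441/(12.1·11.9) = 3.063×10^-5 K/W
ΣR = 5.663×10^-6 + 0.1327 + 1.054×10^-5 + 3.063×10^-5 = 0.1327 K/W
Q = ΔT/ΣR = (136 °C − 30 °C)/0.1327 = 799 W

Q = 799 W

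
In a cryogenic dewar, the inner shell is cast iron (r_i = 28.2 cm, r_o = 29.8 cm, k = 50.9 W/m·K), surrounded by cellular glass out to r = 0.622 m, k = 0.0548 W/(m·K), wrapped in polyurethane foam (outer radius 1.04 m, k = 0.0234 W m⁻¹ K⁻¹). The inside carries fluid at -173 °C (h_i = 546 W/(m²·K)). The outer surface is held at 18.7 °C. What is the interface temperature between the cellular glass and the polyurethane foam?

T = -70.2 °C

Series thermal resistances, inner to outer:
  R_conv,in = 1/(4πr²h) = 1/(4π·0.282²·546) = 0.001833 K/W
  R_cast iron = (1/0.282 − 1/0.298)/(4πk) = 0.1904/(4π·50.9) = 2.977×10^-4 K/W
  R_cellular glass = (1/0.298 − 1/0.622)/(4πk) = 1.748/(4π·0.0548) = 2.538 K/W
  R_polyurethane foam = (1/0.622 − 1/1.04)/(4πk) = 0.6462/(4π·0.0234) = 2.197 K/W
ΣR = 0.001833 + 2.977×10^-4 + 2.538 + 2.197 = 4.737 K/W
Q = ΔT/ΣR = (-173 °C − 18.7 °C)/4.737 = -40.47 W
From the inner boundary to the cellular glass/polyurethane foam interface, ΣR_partial = 2.540 K/W.
T_interface = T_in − Q·ΣR_partial = -173 °C − (-40.47)(2.540) = -70.2 °C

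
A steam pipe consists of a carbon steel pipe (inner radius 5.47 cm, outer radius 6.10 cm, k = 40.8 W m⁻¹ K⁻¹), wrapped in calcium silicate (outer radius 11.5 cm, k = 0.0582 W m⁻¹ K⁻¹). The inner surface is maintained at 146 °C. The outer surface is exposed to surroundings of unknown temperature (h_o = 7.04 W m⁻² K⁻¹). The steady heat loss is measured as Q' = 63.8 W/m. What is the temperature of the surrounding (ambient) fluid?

Series resistances:
  R'_carbon steel = ln(0.0610/0.0547)/(2πk) = 0.1090/(2π·40.8) = 4.252×10^-4 m·K/W
  R'_calcium silicate = ln(0.115/0.0610)/(2πk) = 0.6341/(2π·0.0582) = 1.734 m·K/W
  R'_conv,out = 1/(2πr h) = 1/(2π·0.115·7.04) = 0.1966 m·K/W
ΣR = 1.931 m·K/W
ΔT = Q'·ΣR = 63.8 × 1.931 = 123.2 K
Heat flows outward, so T_out = T_in − ΔT = 146 − 123.2 = 22.8 °C

T_out = 22.8 °C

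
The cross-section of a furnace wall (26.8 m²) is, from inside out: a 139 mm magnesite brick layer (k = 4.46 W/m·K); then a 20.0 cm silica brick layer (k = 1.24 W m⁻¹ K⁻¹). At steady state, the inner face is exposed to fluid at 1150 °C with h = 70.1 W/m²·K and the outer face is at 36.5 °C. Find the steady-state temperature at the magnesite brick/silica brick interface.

T = 905 °C

Resistance network (inner→outer):
  R_conv,in = 1/(hA) = 1/(70.1·26.8) = 5.323×10^-4 K/W
  R_magnesite brick = L/(kA) = 0.139/(4.46·26.8) = 0.001163 K/W
  R_silica brick = L/(kA) = 0.200/(1.24·26.8) = 0.006018 K/W
ΣR = 5.323×10^-4 + 0.001163 + 0.006018 = 0.007713 K/W
Q = ΔT/ΣR = (1150 °C − 36.5 °C)/0.007713 = 1.444×10^5 W
From the inner boundary to the magnesite brick/silica brick interface, ΣR_partial = 0.001695 K/W.
T_interface = T_in − Q·ΣR_partial = 1150 °C − (1.444×10^5)(0.001695) = 905 °C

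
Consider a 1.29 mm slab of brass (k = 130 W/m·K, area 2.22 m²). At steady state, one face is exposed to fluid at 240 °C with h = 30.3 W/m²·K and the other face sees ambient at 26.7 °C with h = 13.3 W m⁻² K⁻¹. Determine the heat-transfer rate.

Resistance network (inner→outer):
  R_conv,in = 1/(hA) = 1/(30.3·2.22) = 0.01487 K/W
  R_brass = L/(kA) = 0.00129/(130·2.22) = 4.470×10^-6 K/W
  R_conv,out = 1/(hA) = 1/(13.3·2.22) = 0.03387 K/W
ΣR = 0.01487 + 4.470×10^-6 + 0.03387 = 0.04874 K/W
Q = ΔT/ΣR = (240 °C − 26.7 °C)/0.04874 = 4380 W

Q = 4380 W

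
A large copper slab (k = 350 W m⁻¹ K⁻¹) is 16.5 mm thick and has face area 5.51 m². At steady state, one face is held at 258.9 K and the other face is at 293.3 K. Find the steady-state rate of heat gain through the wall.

Q = kA·ΔT/L = 350 × 5.51 × |258.9 K − 293.3 K| / 0.0165 = 4.02×10^6 W

Q = 4020 kW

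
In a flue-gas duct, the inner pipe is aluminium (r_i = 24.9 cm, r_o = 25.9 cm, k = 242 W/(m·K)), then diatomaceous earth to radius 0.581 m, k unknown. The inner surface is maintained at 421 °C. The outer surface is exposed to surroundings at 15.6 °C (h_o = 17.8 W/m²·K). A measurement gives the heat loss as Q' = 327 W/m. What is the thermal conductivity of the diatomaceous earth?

ΣR = ΔT/Q' = |421 − 15.6|/327 = 1.240 m·K/W
Known resistances:
  R'_aluminium = ln(0.259/0.249)/(2πk) = 0.03938/(2π·242) = 2.590×10^-5 m·K/W
  R'_conv,out = 1/(2πr h) = 1/(2π·0.581·17.8) = 0.01539 m·K/W
R_diatomaceous earth = ΣR − ΣR_known = 1.240 − 0.01542 = 1.225 m·K/W
ln(r₂/r₁)/(2πk) = 1.225 ⇒ k = 0.8079/(2π·1.225) = 0.105 W/m·K

k = 0.105 W/m·K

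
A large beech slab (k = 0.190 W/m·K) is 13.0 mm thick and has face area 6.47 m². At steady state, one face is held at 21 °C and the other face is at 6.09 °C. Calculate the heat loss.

Q = kA·ΔT/L = 0.190 × 6.47 × |21 °C − 6.09 °C| / 0.0130 = 1410 W

Q = 1410 W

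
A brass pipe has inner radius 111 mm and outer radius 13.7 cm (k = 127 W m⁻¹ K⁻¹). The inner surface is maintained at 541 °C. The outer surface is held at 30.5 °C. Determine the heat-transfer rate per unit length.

Q' = 2πk·ΔT/ln(r₂/r₁) = 2π × 127 × 510.5 / ln(0.137/0.111) = 1.94×10^6 W/m

Q' = 1940 kW/m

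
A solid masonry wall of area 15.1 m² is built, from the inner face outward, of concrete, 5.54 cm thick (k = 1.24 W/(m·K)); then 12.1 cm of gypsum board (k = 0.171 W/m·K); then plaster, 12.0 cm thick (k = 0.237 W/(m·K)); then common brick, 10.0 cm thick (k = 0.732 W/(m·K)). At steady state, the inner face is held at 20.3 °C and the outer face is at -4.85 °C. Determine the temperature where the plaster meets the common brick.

T = -2.39 °C

Resistance network (inner→outer):
  R_concrete = L/(kA) = 0.0554/(1.24·15.1) = 0.002959 K/W
  R_gypsum board = L/(kA) = 0.121/(0.171·15.1) = 0.04686 K/W
  R_plaster = L/(kA) = 0.120/(0.237·15.1) = 0.03353 K/W
  R_common brick = L/(kA) = 0.100/(0.732·15.1) = 0.009047 K/W
ΣR = 0.002959 + 0.04686 + 0.03353 + 0.009047 = 0.09240 K/W
Q = ΔT/ΣR = (20.3 °C − -4.85 °C)/0.09240 = 272.2 W
From the inner boundary to the plaster/common brick interface, ΣR_partial = 0.08335 K/W.
T_interface = T_in − Q·ΣR_partial = 20.3 °C − (272.2)(0.08335) = -2.39 °C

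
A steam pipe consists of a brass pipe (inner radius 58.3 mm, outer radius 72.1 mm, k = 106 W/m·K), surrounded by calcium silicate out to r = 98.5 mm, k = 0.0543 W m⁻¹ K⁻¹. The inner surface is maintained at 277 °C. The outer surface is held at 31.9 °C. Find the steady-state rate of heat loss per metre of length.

Q' = 268 W/m

Series thermal resistances, inner to outer:
  R'_brass = ln(0.0721/0.0583)/(2πk) = 0.2125/(2π·106) = 3.190×10^-4 m·K/W
  R'_calcium silicate = ln(0.0985/0.0721)/(2πk) = 0.3120/(2π·0.0543) = 0.9145 m·K/W
ΣR = 3.190×10^-4 + 0.9145 = 0.9148 m·K/W
Q' = ΔT/ΣR = (277 °C − 31.9 °C)/0.9148 = 268 W/m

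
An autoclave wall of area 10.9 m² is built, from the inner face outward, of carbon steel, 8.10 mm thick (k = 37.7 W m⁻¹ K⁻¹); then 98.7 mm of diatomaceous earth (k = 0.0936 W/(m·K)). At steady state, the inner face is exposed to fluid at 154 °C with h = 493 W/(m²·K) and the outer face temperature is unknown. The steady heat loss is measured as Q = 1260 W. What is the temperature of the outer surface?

T_out = 31.8 °C

Sum the resistances:
  R_conv,in = 1/(hA) = 1/(493·10.9) = 1.861×10^-4 K/W
  R_carbon steel = L/(kA) = 0.00810/(37.7·10.9) = 1.971×10^-5 K/W
  R_diatomaceous earth = L/(kA) = 0.0987/(0.0936·10.9) = 0.09674 K/W
ΣR = 0.09695 K/W
ΔT = Q·ΣR = 1260 × 0.09695 = 122.2 K
Heat flows outward, so T_out = T_in − ΔT = 154 − 122.2 = 31.8 °C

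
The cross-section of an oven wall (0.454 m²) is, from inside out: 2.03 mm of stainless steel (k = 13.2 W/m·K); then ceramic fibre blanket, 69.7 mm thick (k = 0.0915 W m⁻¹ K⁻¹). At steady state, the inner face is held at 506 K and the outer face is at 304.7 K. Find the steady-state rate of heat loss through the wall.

Q = 120 W

Series thermal resistances, inner to outer:
  R_stainless steel = L/(kA) = 0.00203/(13.2·0.454) = 3.387×10^-4 K/W
  R_ceramic fibre blanket = L/(kA) = 0.0697/(0.0915·0.454) = 1.678 K/W
ΣR = 3.387×10^-4 + 1.678 = 1.678 K/W
Q = ΔT/ΣR = (506 K − 304.7 K)/1.678 = 120 W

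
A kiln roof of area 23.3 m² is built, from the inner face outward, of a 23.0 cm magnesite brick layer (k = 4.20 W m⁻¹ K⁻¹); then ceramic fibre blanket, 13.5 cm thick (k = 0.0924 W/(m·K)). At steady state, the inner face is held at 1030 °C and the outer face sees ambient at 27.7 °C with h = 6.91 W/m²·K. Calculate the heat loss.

Q = 14100 W

Resistance network (inner→outer):
  R_magnesite brick = L/(kA) = 0.230/(4.20·23.3) = 0.002350 K/W
  R_ceramic fibre blanket = L/(kA) = 0.135/(0.0924·23.3) = 0.06271 K/W
  R_conv,out = 1/(hA) = 1/(6.91·23.3) = 0.006211 K/W
ΣR = 0.002350 + 0.06271 + 0.006211 = 0.07127 K/W
Q = ΔT/ΣR = (1030 °C − 27.7 °C)/0.07127 = 14100 W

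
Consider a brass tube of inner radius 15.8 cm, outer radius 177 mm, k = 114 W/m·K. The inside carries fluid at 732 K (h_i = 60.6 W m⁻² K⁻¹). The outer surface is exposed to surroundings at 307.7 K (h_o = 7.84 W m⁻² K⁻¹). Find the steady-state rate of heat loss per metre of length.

Resistance network (inner→outer):
  R'_conv,in = 1/(2πr h) = 1/(2π·0.158·60.6) = 0.01662 m·K/W
  R'_brass = ln(0.177/0.158)/(2πk) = 0.1136/(2π·114) = 1.585×10^-4 m·K/W
  R'_conv,out = 1/(2πr h) = 1/(2π·0.177·7.84) = 0.1147 m·K/W
ΣR = 0.01662 + 1.585×10^-4 + 0.1147 = 0.1315 m·K/W
Q' = ΔT/ΣR = (732 K − 307.7 K)/0.1315 = 3230 W/m

Q' = 3.23 kW/m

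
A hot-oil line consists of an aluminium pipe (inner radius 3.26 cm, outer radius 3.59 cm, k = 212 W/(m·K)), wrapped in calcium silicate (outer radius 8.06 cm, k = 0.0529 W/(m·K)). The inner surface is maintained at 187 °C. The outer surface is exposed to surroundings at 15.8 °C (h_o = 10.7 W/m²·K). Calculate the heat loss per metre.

Q' = 65.4 W/m

Treat each layer as a resistance in series:
  R'_aluminium = ln(0.0359/0.0326)/(2πk) = 0.09643/(2π·212) = 7.239×10^-5 m·K/W
  R'_calcium silicate = ln(0.0806/0.0359)/(2πk) = 0.8088/(2π·0.0529) = 2.433 m·K/W
  R'_conv,out = 1/(2πr h) = 1/(2π·0.0806·10.7) = 0.1845 m·K/W
ΣR = 7.239×10^-5 + 2.433 + 0.1845 = 2.618 m·K/W
Q' = ΔT/ΣR = (187 °C − 15.8 °C)/2.618 = 65.4 W/m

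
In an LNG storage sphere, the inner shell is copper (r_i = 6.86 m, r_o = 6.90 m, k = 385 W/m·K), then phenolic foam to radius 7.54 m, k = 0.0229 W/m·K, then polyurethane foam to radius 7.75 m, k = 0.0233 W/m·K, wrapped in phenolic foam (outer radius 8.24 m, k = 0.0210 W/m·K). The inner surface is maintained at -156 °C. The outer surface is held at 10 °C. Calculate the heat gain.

Q = 1970 W

Series thermal resistances, inner to outer:
  R_copper = (1/6.86 − 1/6.90)/(4πk) = 8.451×10^-4/(4π·385) = 1.747×10^-7 K/W
  R_phenolic foam = (1/6.90 − 1/7.54)/(4πk) = 0.01230/(4π·0.0229) = 0.04275 K/W
  R_polyurethane foam = (1/7.54 − 1/7.75)/(4πk) = 0.003594/(4π·0.0233) = 0.01227 K/W
  R_phenolic foam = (1/7.75 − 1/8.24)/(4πk) = 0.007673/(4π·0.0210) = 0.02908 K/W
ΣR = 1.747×10^-7 + 0.04275 + 0.01227 + 0.02908 = 0.08410 K/W
Q = ΔT/ΣR = (-156 °C − 10 °C)/0.08410 = -1970 W
(Negative Q ⇒ heat flows inward; heat gain = 1970 W.)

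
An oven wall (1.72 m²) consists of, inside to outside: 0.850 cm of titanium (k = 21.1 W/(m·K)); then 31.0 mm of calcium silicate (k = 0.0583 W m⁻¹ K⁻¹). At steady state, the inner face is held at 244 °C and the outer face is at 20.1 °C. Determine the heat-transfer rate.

Treat each layer as a resistance in series:
  R_titanium = L/(kA) = 0.00850/(21.1·1.72) = 2.342×10^-4 K/W
  R_calcium silicate = L/(kA) = 0.0310/(0.0583·1.72) = 0.3091 K/W
ΣR = 2.342×10^-4 + 0.3091 = 0.3093 K/W
Q = ΔT/ΣR = (244 °C − 20.1 °C)/0.3093 = 724 W

Q = 724 W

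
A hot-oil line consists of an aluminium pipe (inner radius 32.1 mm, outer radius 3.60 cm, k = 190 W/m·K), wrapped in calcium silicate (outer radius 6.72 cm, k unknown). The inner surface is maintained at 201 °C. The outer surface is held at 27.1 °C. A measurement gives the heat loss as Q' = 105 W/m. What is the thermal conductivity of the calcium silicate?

k = 0.0600 W/m·K

ΣR = ΔT/Q' = |201 − 27.1|/105 = 1.656 m·K/W
Known resistances:
  R'_aluminium = ln(0.0360/0.0321)/(2πk) = 0.1147/(2π·190) = 9.605×10^-5 m·K/W
R_calcium silicate = ΣR − ΣR_known = 1.656 − 9.605×10^-5 = 1.656 m·K/W
ln(r₂/r₁)/(2πk) = 1.656 ⇒ k = 0.6242/(2π·1.656) = 0.0600 W/m·K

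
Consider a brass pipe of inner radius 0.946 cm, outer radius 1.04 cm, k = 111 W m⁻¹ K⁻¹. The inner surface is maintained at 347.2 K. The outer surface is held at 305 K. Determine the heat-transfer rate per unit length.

Q' = 311 kW/m

Q' = 2πk·ΔT/ln(r₂/r₁) = 2π × 111 × 42.2 / ln(0.0104/0.00946) = 3.11×10^5 W/m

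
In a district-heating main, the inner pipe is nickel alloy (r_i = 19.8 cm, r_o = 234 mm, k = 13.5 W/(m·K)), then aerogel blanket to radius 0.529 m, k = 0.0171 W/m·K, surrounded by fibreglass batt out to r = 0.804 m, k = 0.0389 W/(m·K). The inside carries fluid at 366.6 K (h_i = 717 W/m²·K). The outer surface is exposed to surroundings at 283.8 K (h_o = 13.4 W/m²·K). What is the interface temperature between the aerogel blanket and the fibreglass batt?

T = 299.1 K

Series thermal resistances, inner to outer:
  R'_conv,in = 1/(2πr h) = 1/(2π·0.198·717) = 0.001121 m·K/W
  R'_nickel alloy = ln(0.234/0.198)/(2πk) = 0.1671/(2π·13.5) = 0.001969 m·K/W
  R'_aerogel blanket = ln(0.529/0.234)/(2πk) = 0.8157/(2π·0.0171) = 7.592 m·K/W
  R'_fibreglass batt = ln(0.804/0.529)/(2πk) = 0.4186/(2π·0.0389) = 1.713 m·K/W
  R'_conv,out = 1/(2πr h) = 1/(2π·0.804·13.4) = 0.01477 m·K/W
ΣR = 0.001121 + 0.001969 + 7.592 + 1.713 + 0.01477 = 9.323 m·K/W
Q' = ΔT/ΣR = (366.6 K − 283.8 K)/9.323 = 8.881 W/m
From the inner boundary to the aerogel blanket/fibreglass batt interface, ΣR_partial = 7.595 m·K/W.
T_interface = T_in − Q'·ΣR_partial = 366.6 K − (8.881)(7.595) = 299.1 K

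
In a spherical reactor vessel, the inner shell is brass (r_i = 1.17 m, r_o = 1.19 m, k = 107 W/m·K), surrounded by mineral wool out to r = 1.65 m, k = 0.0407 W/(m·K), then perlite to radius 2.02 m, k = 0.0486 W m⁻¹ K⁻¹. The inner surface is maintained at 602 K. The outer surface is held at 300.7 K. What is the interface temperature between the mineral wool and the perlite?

Treat each layer as a resistance in series:
  R_brass = (1/1.17 − 1/1.19)/(4πk) = 0.01436/(4π·107) = 1.068×10^-5 K/W
  R_mineral wool = (1/1.19 − 1/1.65)/(4πk) = 0.2343/(4π·0.0407) = 0.4581 K/W
  R_perlite = (1/1.65 − 1/2.02)/(4πk) = 0.1110/(4π·0.0486) = 0.1818 K/W
ΣR = 1.068×10^-5 + 0.4581 + 0.1818 = 0.6399 K/W
Q = ΔT/ΣR = (602 K − 300.7 K)/0.6399 = 470.9 W
From the inner boundary to the mineral wool/perlite interface, ΣR_partial = 0.4581 K/W.
T_interface = T_in − Q·ΣR_partial = 602 K − (470.9)(0.4581) = 386 K

T = 386 K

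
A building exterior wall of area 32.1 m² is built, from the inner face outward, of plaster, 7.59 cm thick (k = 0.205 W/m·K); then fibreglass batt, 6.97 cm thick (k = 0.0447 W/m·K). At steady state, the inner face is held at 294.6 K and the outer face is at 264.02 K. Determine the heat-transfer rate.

Q = 509 W

Series thermal resistances, inner to outer:
  R_plaster = L/(kA) = 0.0759/(0.205·32.1) = 0.01153 K/W
  R_fibreglass batt = L/(kA) = 0.0697/(0.0447·32.1) = 0.04858 K/W
ΣR = 0.01153 + 0.04858 = 0.06011 K/W
Q = ΔT/ΣR = (294.6 K − 264.02 K)/0.06011 = 509 W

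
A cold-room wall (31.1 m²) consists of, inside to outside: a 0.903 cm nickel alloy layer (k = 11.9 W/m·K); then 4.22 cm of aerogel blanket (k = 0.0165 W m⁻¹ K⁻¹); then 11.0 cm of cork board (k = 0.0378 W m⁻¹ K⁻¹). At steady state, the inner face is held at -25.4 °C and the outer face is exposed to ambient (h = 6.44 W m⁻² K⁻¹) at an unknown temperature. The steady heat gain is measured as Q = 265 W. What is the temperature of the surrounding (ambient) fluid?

T_out = 22.5 °C

Series resistances:
  R_nickel alloy = L/(kA) = 0.00903/(11.9·31.1) = 2.440×10^-5 K/W
  R_aerogel blanket = L/(kA) = 0.0422/(0.0165·31.1) = 0.08224 K/W
  R_cork board = L/(kA) = 0.110/(0.0378·31.1) = 0.09357 K/W
  R_conv,out = 1/(hA) = 1/(6.44·31.1) = 0.004993 K/W
ΣR = 0.1808 K/W
ΔT = Q·ΣR = 265 × 0.1808 = 47.91 K
Heat flows inward, so T_out = T_in + ΔT = -25.4 + 47.91 = 22.5 °C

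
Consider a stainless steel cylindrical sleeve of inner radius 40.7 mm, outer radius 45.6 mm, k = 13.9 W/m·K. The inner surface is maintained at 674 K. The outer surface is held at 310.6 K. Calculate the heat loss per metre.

Q' = 279 kW/m

Q' = 2πk·ΔT/ln(r₂/r₁) = 2π × 13.9 × 363.4 / ln(0.0456/0.0407) = 2.79×10^5 W/m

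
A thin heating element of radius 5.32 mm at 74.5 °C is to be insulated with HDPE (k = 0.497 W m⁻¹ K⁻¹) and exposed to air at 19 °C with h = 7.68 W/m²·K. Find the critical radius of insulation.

r_cr = 6.47 cm

For a cylinder, r_cr = k_ins/h = 0.497/7.68 = 0.0647 m = 6.47 cm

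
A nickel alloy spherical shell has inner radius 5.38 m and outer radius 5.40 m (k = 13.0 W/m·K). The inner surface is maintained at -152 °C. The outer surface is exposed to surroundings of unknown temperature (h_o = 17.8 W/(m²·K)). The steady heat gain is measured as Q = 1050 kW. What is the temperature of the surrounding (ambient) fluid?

T_out = 13.4 °C

Series resistances:
  R_nickel alloy = (1/5.38 − 1/5.40)/(4πk) = 6.884×10^-4/(4π·13.0) = 4.214×10^-6 K/W
  R_conv,out = 1/(4πr²h) = 1/(4π·5.40²·17.8) = 1.533×10^-4 K/W
ΣR = 1.575×10^-4 K/W
ΔT = Q·ΣR = 1.05×10^6 × 1.575×10^-4 = 165.4 K
Heat flows inward, so T_out = T_in + ΔT = -152 + 165.4 = 13.4 °C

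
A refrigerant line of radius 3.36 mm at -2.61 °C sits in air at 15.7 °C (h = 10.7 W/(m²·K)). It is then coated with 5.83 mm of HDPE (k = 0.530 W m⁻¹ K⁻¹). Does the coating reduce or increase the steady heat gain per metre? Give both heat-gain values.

increases: 4.14 → 9.53 W/m

Critical radius for a cylinder: r_cr = k/h = 0.0495 m = 4.95 cm.
Outer radius after coating: r₂ = 0.00336 + 0.00583 = 0.00919 m.
Since r₁ < r_cr and r₂ ≤ r_cr, the coating moves toward the maximum at r_cr — heat gain rises.
Bare: R = 1/(2πr₁h) = 4.427 m·K/W; Q = 18.31/4.427 = 4.14 W/m.
Coated: R = R_cond + R_conv = 1.921 m·K/W; Q = 18.31/1.921 = 9.53 W/m.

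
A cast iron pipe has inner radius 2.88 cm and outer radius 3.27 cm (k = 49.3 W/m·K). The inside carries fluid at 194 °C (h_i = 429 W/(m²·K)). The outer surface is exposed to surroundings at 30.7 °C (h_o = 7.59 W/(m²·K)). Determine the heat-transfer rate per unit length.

Q' = 249 W/m

Series thermal resistances, inner to outer:
  R'_conv,in = 1/(2πr h) = 1/(2π·0.0288·429) = 0.01288 m·K/W
  R'_cast iron = ln(0.0327/0.0288)/(2πk) = 0.1270/(2π·49.3) = 4.100×10^-4 m·K/W
  R'_conv,out = 1/(2πr h) = 1/(2π·0.0327·7.59) = 0.6413 m·K/W
ΣR = 0.01288 + 4.100×10^-4 + 0.6413 = 0.6546 m·K/W
Q' = ΔT/ΣR = (194 °C − 30.7 °C)/0.6546 = 249 W/m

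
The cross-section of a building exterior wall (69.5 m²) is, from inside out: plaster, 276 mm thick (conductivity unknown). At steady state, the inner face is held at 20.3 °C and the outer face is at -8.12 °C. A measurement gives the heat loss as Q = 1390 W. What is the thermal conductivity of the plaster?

ΣR = ΔT/Q = |20.3 − -8.12|/1390 = 0.02045 K/W
L/(kA) = 0.02045 ⇒ k = 0.276/(0.02045·69.5) = 0.194 W/m·K

k = 0.194 W/m·K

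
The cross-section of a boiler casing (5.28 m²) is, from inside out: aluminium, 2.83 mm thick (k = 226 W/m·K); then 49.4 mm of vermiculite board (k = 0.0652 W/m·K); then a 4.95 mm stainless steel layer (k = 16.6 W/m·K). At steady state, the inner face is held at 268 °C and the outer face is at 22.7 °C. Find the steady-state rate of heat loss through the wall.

Q = 1710 W

Resistance network (inner→outer):
  R_aluminium = L/(kA) = 0.00283/(226·5.28) = 2.372×10^-6 K/W
  R_vermiculite board = L/(kA) = 0.0494/(0.0652·5.28) = 0.1435 K/W
  R_stainless steel = L/(kA) = 0.00495/(16.6·5.28) = 5.648×10^-5 K/W
ΣR = 2.372×10^-6 + 0.1435 + 5.648×10^-5 = 0.1436 K/W
Q = ΔT/ΣR = (268 °C − 22.7 °C)/0.1436 = 1710 W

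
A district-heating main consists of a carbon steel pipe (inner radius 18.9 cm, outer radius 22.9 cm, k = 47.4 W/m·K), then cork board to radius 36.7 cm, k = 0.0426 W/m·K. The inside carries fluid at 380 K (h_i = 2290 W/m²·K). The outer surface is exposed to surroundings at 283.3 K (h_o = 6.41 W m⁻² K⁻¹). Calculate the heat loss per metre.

Treat each layer as a resistance in series:
  R'_conv,in = 1/(2πr h) = 1/(2π·0.189·2290) = 3.677×10^-4 m·K/W
  R'_carbon steel = ln(0.229/0.189)/(2πk) = 0.1920/(2π·47.4) = 6.446×10^-4 m·K/W
  R'_cork board = ln(0.367/0.229)/(2πk) = 0.4716/(2π·0.0426) = 1.762 m·K/W
  R'_conv,out = 1/(2πr h) = 1/(2π·0.367·6.41) = 0.06765 m·K/W
ΣR = 3.677×10^-4 + 6.446×10^-4 + 1.762 + 0.06765 = 1.831 m·K/W
Q' = ΔT/ΣR = (380 K − 283.3 K)/1.831 = 52.8 W/m

Q' = 52.8 W/m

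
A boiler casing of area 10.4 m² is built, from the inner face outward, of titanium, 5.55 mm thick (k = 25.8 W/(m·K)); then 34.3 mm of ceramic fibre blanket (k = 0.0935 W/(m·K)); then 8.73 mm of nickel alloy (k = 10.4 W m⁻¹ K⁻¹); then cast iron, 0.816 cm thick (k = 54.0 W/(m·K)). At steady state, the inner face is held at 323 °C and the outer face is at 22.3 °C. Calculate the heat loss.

Q = 8500 W

Series thermal resistances, inner to outer:
  R_titanium = L/(kA) = 0.00555/(25.8·10.4) = 2.068×10^-5 K/W
  R_ceramic fibre blanket = L/(kA) = 0.0343/(0.0935·10.4) = 0.03527 K/W
  R_nickel alloy = L/(kA) = 0.00873/(10.4·10.4) = 8.071×10^-5 K/W
  R_cast iron = L/(kA) = 0.00816/(54.0·10.4) = 1.453×10^-5 K/W
ΣR = 2.068×10^-5 + 0.03527 + 8.071×10^-5 + 1.453×10^-5 = 0.03539 K/W
Q = ΔT/ΣR = (323 °C − 22.3 °C)/0.03539 = 8500 W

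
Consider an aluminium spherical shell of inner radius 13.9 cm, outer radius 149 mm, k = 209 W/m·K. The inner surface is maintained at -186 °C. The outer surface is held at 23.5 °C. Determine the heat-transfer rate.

Q = 1.14×10^6 W

Q = 4πk·ΔT/(1/r₁ − 1/r₂) = 4π × 209 × 209.5 / (1/0.139 − 1/0.149) = 1.14×10^6 W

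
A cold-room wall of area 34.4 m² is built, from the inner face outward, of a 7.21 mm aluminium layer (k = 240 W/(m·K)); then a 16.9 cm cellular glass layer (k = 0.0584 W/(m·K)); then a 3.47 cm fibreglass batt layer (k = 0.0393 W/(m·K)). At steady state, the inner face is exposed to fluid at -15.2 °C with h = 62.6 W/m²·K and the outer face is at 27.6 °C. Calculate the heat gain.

Q = 388 W

Treat each layer as a resistance in series:
  R_conv,in = 1/(hA) = 1/(62.6·34.4) = 4.644×10^-4 K/W
  R_aluminium = L/(kA) = 0.00721/(240·34.4) = 8.733×10^-7 K/W
  R_cellular glass = L/(kA) = 0.169/(0.0584·34.4) = 0.08412 K/W
  R_fibreglass batt = L/(kA) = 0.0347/(0.0393·34.4) = 0.02567 K/W
ΣR = 4.644×10^-4 + 8.733×10^-7 + 0.08412 + 0.02567 = 0.1103 K/W
Q = ΔT/ΣR = (-15.2 °C − 27.6 °C)/0.1103 = -388 W
(Negative Q ⇒ heat flows inward; heat gain = 388 W.)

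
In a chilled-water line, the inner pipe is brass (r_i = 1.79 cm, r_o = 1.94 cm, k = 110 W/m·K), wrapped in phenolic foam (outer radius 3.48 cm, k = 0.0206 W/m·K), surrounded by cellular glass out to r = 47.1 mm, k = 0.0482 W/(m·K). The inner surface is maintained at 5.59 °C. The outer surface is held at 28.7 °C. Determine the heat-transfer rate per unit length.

Series thermal resistances, inner to outer:
  R'_brass = ln(0.0194/0.0179)/(2πk) = 0.08047/(2π·110) = 1.164×10^-4 m·K/W
  R'_phenolic foam = ln(0.0348/0.0194)/(2πk) = 0.5843/(2π·0.0206) = 4.515 m·K/W
  R'_cellular glass = ln(0.0471/0.0348)/(2πk) = 0.3027/(2π·0.0482) = 0.9994 m·K/W
ΣR = 1.164×10^-4 + 4.515 + 0.9994 = 5.515 m·K/W
Q' = ΔT/ΣR = (5.59 °C − 28.7 °C)/5.515 = -4.19 W/m
(Negative Q' ⇒ heat flows inward; heat gain = 4.19 W/m.)

Q' = 4.19 W/m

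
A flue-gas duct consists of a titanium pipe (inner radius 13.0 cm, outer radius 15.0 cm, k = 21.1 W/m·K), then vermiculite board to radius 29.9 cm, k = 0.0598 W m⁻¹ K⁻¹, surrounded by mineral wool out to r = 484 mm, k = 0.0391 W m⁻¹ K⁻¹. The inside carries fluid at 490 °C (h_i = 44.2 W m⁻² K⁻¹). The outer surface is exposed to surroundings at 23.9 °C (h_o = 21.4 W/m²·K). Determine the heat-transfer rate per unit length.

Resistance network (inner→outer):
  R'_conv,in = 1/(2πr h) = 1/(2π·0.130·44.2) = 0.02770 m·K/W
  R'_titanium = ln(0.150/0.130)/(2πk) = 0.1431/(2π·21.1) = 0.001079 m·K/W
  R'_vermiculite board = ln(0.299/0.150)/(2πk) = 0.6898/(2π·0.0598) = 1.836 m·K/W
  R'_mineral wool = ln(0.484/0.299)/(2πk) = 0.4816/(2π·0.0391) = 1.961 m·K/W
  R'_conv,out = 1/(2πr h) = 1/(2π·0.484·21.4) = 0.01537 m·K/W
ΣR = 0.02770 + 0.001079 + 1.836 + 1.961 + 0.01537 = 3.841 m·K/W
Q' = ΔT/ΣR = (490 °C − 23.9 °C)/3.841 = 121 W/m

Q' = 121 W/m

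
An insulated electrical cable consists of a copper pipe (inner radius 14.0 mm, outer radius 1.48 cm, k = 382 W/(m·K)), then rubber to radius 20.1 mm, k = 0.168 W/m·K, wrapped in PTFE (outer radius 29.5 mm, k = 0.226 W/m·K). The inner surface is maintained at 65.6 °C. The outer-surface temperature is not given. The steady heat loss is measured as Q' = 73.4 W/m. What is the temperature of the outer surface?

T_out = 24.5 °C

Sum the resistances:
  R'_copper = ln(0.0148/0.0140)/(2πk) = 0.05557/(2π·382) = 2.315×10^-5 m·K/W
  R'_rubber = ln(0.0201/0.0148)/(2πk) = 0.3061/(2π·0.168) = 0.2900 m·K/W
  R'_PTFE = ln(0.0295/0.0201)/(2πk) = 0.3837/(2π·0.226) = 0.2702 m·K/W
ΣR = 0.5602 m·K/W
ΔT = Q'·ΣR = 73.4 × 0.5602 = 41.12 K
Heat flows outward, so T_out = T_in − ΔT = 65.6 − 41.12 = 24.5 °C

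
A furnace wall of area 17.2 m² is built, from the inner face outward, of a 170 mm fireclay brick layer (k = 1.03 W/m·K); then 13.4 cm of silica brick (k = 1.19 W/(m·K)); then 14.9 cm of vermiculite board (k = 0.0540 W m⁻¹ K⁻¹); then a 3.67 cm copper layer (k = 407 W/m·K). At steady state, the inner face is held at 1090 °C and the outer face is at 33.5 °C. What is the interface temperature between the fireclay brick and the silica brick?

T = 1033 °C

Resistance network (inner→outer):
  R_fireclay brick = L/(kA) = 0.170/(1.03·17.2) = 0.009596 K/W
  R_silica brick = L/(kA) = 0.134/(1.19·17.2) = 0.006547 K/W
  R_vermiculite board = L/(kA) = 0.149/(0.0540·17.2) = 0.1604 K/W
  R_copper = L/(kA) = 0.0367/(407·17.2) = 5.243×10^-6 K/W
ΣR = 0.009596 + 0.006547 + 0.1604 + 5.243×10^-6 = 0.1765 K/W
Q = ΔT/ΣR = (1090 °C − 33.5 °C)/0.1765 = 5986 W
From the inner boundary to the fireclay brick/silica brick interface, ΣR_partial = 0.009596 K/W.
T_interface = T_in − Q·ΣR_partial = 1090 °C − (5986)(0.009596) = 1033 °C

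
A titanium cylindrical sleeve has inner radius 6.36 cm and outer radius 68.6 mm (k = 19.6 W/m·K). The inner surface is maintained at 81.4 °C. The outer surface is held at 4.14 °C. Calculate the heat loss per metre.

Q' = 2πk·ΔT/ln(r₂/r₁) = 2π × 19.6 × 77.26 / ln(0.0686/0.0636) = 1.26×10^5 W/m

Q' = 1.26×10^5 W/m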